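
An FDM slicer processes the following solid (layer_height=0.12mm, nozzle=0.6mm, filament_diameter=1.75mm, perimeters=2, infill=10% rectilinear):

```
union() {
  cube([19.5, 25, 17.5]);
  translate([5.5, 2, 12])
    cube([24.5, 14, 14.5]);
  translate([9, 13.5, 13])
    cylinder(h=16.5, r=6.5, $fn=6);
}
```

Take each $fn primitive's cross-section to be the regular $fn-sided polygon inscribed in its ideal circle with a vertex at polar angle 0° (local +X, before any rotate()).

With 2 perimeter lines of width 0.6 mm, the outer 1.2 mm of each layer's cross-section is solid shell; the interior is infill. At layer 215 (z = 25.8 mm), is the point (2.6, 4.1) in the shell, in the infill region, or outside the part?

outside

At z = 25.8 mm: the cube is absent (z outside [0, 17.5]); the 24.5×14 cube at (5.5, 2) contributes its full rectangle; the cylinder at (9, 13.5): section is a regular 6-gon, circumradius r=6.5; Merging all regions: the regions partially overlap (shared area 70.29 mm²), so overlapping operands fuse into one piece — 1 connected region. Overall, the cross-section is a single solid region. The nearest boundary edge runs (5.50, 2.00)→(5.50, 8.30); distance from the point to it = 2.90 mm. The point is not inside any of the regions above, so it lies outside the cross-section (2.90 mm from the nearest boundary).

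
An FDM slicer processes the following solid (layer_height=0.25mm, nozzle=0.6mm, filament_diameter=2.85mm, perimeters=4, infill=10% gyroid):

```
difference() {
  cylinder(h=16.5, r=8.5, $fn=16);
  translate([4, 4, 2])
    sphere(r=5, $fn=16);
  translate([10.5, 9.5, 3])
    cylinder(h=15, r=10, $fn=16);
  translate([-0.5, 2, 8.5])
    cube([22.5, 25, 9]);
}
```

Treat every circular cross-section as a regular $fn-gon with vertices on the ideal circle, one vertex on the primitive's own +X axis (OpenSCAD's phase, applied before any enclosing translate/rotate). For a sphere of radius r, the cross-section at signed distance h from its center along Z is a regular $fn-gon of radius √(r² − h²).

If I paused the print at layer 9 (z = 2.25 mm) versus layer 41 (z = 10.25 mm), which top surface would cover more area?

layer 41 (z = 10.25 mm)

Layer 9 (z = 2.25): the r=8.5 cylinder contributes a regular 16-gon of circumradius 8.5 (area = (16/2)·8.500²·sin(360°/16) = 221.19 mm²); the sphere at (4, 4): section is a regular 16-gon, circumradius = √(r²−h²) = √(5²−0.25²) = 4.994 (area = (16/2)·4.994²·sin(360°/16) = 76.35 mm²); the cylinder at (10.5, 9.5) is absent (z outside [3, 18]); the cube at (-0.5, 2) is not intersected at this z (z outside [8.5, 17.5]); Subtracting the remaining from the first: starting from the r=8.5 cylinder (221.19 mm²), the r=5 sphere at (4, 4) partially overlaps it — only the 59.94 mm² overlap (of its 76.35 mm²) is removed, clipping the outline — area = 161.25 mm². So its area = 161.25 mm². Layer 41 (z = 10.25): the r=8.5 cylinder gives a regular 16-gon of circumradius 8.5 (constant along its height) (area = (16/2)·8.500²·sin(360°/16) = 221.19 mm²); the sphere at (4, 4) is absent (|z−center|=8.250 > r=5); the r=10 cylinder at (10.5, 9.5) gives a regular 16-gon of circumradius 10 (constant along its height) (area = (16/2)·10.000²·sin(360°/16) = 306.15 mm²); the cube at (-0.5, 2) is present — its section is the full 22.5×25 rectangle (area 562.50 mm²); After the difference (first − rest): starting from the r=8.5 cylinder (221.19 mm²), the r=10 cylinder at (10.5, 9.5) partially overlaps it — only the 32.13 mm² overlap (of its 306.15 mm²) is removed, clipping the outline; the 22.5×25 cube at (-0.5, 2) partially overlaps it — only the 15.16 mm² overlap (of its 562.50 mm²) is removed, clipping the outline — area = 173.90 mm². So its area = 173.90 mm². Layer 41 is larger (173.90 vs 161.25 mm²).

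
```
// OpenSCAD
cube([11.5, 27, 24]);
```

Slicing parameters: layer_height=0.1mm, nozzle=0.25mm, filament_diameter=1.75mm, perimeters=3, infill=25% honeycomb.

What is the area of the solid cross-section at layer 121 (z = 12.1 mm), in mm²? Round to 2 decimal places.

310.50 mm²

At z = 12.1 mm: the 11.5×27 cube contributes its full rectangle (area 310.50 mm²). Overall, the cross-section is a single solid region. Net area = 310.50 mm².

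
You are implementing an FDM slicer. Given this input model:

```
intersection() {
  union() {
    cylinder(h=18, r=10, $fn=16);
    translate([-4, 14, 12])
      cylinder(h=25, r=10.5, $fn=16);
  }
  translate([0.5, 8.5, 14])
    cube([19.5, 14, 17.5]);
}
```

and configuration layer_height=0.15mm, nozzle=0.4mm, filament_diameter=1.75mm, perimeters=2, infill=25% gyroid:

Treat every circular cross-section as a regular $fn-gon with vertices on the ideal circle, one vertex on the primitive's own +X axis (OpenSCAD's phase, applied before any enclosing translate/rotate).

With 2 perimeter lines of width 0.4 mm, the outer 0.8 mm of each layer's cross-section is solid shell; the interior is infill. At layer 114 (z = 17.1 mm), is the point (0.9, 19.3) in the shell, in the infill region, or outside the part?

At z = 17.1 mm: the r=10 cylinder contributes a regular 16-gon of circumradius 10; the r=10.5 cylinder at (-4, 14) gives a regular 16-gon of circumradius 10.5 (constant along its height); Taking the union: the regions partially overlap (shared area 54.88 mm²), so overlapping operands fuse into one piece — 1 connected region; the cube at (0.5, 8.5) (footprint 19.5×14) is included at this height; Keeping only the common overlap: the 19.5×14 cube at (0.5, 8.5) partially overlaps the result so far; clipping to the common part keeps 68.11 mm² — 1 connected region. Overall, the cross-section is a single solid region. The nearest boundary edge runs (0.50, 8.50)→(0.50, 22.50); distance from the point to it = 0.40 mm. The point is inside the cross-section, 0.40 mm from the nearest boundary — within the 0.8 mm shell band (2 × 0.4).

shell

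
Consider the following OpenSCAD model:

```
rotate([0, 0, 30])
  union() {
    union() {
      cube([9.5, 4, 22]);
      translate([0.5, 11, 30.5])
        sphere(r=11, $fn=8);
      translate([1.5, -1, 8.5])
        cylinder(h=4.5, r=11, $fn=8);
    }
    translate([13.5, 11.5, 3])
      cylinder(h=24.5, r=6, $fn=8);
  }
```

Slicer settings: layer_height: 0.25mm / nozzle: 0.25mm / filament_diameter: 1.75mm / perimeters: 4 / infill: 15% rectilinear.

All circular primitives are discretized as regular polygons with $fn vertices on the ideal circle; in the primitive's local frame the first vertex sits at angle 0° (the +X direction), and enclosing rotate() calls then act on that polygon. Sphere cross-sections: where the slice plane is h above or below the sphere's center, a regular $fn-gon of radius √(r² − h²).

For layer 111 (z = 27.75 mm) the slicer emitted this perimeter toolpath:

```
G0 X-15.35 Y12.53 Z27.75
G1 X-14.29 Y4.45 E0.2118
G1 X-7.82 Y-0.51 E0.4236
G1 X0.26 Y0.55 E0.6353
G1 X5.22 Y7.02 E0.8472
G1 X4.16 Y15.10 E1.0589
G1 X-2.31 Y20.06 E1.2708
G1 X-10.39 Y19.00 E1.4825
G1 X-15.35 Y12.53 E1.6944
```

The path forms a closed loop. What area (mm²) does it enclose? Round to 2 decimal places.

320.78 mm²

Apply the shoelace formula to the sequence of (X, Y) vertices; enclosed area = 320.78 mm².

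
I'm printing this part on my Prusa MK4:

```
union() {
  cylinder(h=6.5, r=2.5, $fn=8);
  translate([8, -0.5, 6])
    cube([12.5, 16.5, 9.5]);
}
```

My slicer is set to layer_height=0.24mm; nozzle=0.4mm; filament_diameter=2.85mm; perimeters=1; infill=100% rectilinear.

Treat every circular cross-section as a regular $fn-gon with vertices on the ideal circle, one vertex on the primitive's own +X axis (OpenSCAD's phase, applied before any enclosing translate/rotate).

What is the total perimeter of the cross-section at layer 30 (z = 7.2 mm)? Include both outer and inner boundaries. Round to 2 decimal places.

58.00 mm

At z = 7.2 mm: the cylinder does not reach this height (z outside [0, 6.5]); the cube at (8, -0.5) (footprint 12.5×16.5) is included at this height (perimeter 58.00 mm); Merging all regions: only the 12.5×16.5 cube at (8, -0.5) is present, so the union is just that shape — boundary = 58.00 mm. Overall, the cross-section is a single solid region. Total boundary length (outer) = 58.00 mm.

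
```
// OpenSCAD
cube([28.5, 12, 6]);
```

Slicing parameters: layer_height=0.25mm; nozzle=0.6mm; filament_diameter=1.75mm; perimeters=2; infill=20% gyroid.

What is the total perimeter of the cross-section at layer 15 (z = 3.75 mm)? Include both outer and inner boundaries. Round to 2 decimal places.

At z = 3.75 mm: the cube is present — its section is the full 28.5×12 rectangle (perimeter 81.00 mm). Overall, the cross-section is a single solid region. Total boundary length (outer) = 81.00 mm.

81.00 mm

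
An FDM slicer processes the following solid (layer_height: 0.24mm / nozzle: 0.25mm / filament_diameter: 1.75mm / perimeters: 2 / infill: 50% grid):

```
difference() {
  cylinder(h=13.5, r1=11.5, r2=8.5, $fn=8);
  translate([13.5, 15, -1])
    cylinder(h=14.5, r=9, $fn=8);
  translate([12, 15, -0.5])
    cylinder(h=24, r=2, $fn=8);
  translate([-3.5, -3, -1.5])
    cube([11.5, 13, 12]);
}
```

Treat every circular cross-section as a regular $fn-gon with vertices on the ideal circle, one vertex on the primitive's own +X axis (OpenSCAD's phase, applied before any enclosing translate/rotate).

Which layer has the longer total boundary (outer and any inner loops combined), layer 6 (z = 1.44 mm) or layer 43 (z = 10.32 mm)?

layer 6 (z = 1.44 mm)

Layer 6 (z = 1.44): the cone: at t=0.107 of its height the radius interpolates to r₁+(r₂−r₁)t = 11.180, giving a regular 8-gon of that circumradius (perimeter = 2·8·11.180·sin(180°/8) = 68.45 mm); the r=9 cylinder at (13.5, 15) contributes a regular 8-gon of circumradius 9 (perimeter = 2·8·9.000·sin(180°/8) = 55.11 mm); the r=2 cylinder at (12, 15) gives a regular 8-gon of circumradius 2 (constant along its height) (perimeter = 2·8·2.000·sin(180°/8) = 12.25 mm); the cube at (-3.5, -3) is present — its section is the full 11.5×13 rectangle (perimeter 49.00 mm); Subtracting the remaining from the first: starting from the cone, the r=9 cylinder at (13.5, 15) misses the remaining region (no effect); the r=2 cylinder at (12, 15) misses the remaining region (no effect); the 11.5×13 cube at (-3.5, -3) partially overlaps it — only the 143.91 mm² overlap (of its 149.50 mm²) is removed, clipping the outline — boundary = 102.63 mm. So its perimeter = 102.63 mm. Layer 43 (z = 10.32): the cone: at t=0.764 of its height the radius interpolates to r₁+(r₂−r₁)t = 9.207, giving a regular 8-gon of that circumradius (perimeter = 2·8·9.207·sin(180°/8) = 56.37 mm); the cylinder at (13.5, 15): section is a regular 8-gon, circumradius r=9 (perimeter = 2·8·9.000·sin(180°/8) = 55.11 mm); the r=2 cylinder at (12, 15) contributes a regular 8-gon of circumradius 2 (perimeter = 2·8·2.000·sin(180°/8) = 12.25 mm); the cube at (-3.5, -3) is present — its section is the full 11.5×13 rectangle (perimeter 49.00 mm); Subtracting the remaining from the first: starting from the cone, the r=9 cylinder at (13.5, 15) misses the remaining region (no effect); the r=2 cylinder at (12, 15) misses the remaining region (no effect); the 11.5×13 cube at (-3.5, -3) partially overlaps it — only the 122.36 mm² overlap (of its 149.50 mm²) is removed, clipping the outline — boundary = 69.60 mm. So its perimeter = 69.60 mm. Layer 6 is larger (102.63 vs 69.60 mm).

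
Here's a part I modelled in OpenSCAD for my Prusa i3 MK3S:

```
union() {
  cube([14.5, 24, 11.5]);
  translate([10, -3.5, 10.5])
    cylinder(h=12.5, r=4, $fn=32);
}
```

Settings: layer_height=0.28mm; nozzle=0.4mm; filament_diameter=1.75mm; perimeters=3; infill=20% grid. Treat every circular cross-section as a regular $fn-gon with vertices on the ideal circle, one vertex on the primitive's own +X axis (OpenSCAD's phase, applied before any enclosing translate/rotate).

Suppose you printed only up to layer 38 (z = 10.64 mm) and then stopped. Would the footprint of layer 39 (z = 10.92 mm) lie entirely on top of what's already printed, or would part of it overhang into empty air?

entirely on top

Compare the two slices. At z = 10.64: the 14.5×24 cube contributes its full rectangle (area 348.00 mm²); the r=4 cylinder at (10, -3.5) contributes a regular 32-gon of circumradius 4 (area = (32/2)·4.000²·sin(360°/32) = 49.94 mm²); Taking the union: the regions partially overlap — summed areas 397.94 mm² minus the doubly-counted overlap 1.26 mm² gives 396.69 mm² — area = 396.69 mm². At z = 10.92: the cube is present — its section is the full 14.5×24 rectangle (area 348.00 mm²); the cylinder at (10, -3.5): section is a regular 32-gon, circumradius r=4 (area = (32/2)·4.000²·sin(360°/32) = 49.94 mm²); Taking the union: the regions partially overlap — summed areas 397.94 mm² minus the doubly-counted overlap 1.26 mm² gives 396.69 mm² — area = 396.69 mm². Checking containment: the cross-section at z = 10.92 is a subset of the cross-section at z = 10.64.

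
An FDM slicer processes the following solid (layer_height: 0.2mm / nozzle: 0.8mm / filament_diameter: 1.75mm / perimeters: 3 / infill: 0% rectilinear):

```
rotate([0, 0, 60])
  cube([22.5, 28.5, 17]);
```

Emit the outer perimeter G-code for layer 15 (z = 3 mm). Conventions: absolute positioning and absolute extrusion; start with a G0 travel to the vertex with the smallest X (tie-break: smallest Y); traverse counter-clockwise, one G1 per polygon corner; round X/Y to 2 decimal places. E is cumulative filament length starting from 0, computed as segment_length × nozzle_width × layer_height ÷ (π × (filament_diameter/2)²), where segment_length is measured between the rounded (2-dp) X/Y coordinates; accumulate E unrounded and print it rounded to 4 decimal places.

G0 X-24.68 Y14.25 Z3.00
G1 X0.00 Y0.00 E1.8957
G1 X11.25 Y19.49 E3.3927
G1 X-13.43 Y33.74 E5.2884
G1 X-24.68 Y14.25 E6.7854

At z = 3 mm: the cube is present — its section is the full 22.5×28.5 rectangle; (whole slice rotated 60° about Z — lengths, areas and connectivity unchanged). The outline is a single polygon with 4 vertices. Extrusion per mm of travel: 0.8 × 0.2 / (π × 0.875²) = 0.066520. Accumulating E over each segment gives final E = 6.7854.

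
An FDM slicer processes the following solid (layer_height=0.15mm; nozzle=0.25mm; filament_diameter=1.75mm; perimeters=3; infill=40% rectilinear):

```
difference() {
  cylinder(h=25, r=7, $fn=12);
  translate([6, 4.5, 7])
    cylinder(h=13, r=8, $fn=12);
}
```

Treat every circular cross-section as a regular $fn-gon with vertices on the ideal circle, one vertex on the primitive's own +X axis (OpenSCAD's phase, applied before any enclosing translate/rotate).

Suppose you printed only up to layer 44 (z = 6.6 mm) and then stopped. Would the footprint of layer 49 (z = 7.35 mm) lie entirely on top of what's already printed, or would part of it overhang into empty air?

Compare the two slices. At z = 6.6: the r=7 cylinder gives a regular 12-gon of circumradius 7 (constant along its height) (area = (12/2)·7.000²·sin(360°/12) = 147.00 mm²); the cylinder at (6, 4.5) does not reach this height (z outside [7, 20]); After the difference (first − rest): none of the subtracted shapes is present at this height, so the r=7 cylinder is unchanged — area = 147.00 mm². At z = 7.35: the r=7 cylinder contributes a regular 12-gon of circumradius 7 (area = (12/2)·7.000²·sin(360°/12) = 147.00 mm²); the r=8 cylinder at (6, 4.5) contributes a regular 12-gon of circumradius 8 (area = (12/2)·8.000²·sin(360°/12) = 192.00 mm²); Taking the first minus the rest: starting from the r=7 cylinder (147.00 mm²), the r=8 cylinder at (6, 4.5) partially overlaps it — only the 63.52 mm² overlap (of its 192.00 mm²) is removed, clipping the outline — area = 83.48 mm². Checking containment: the cross-section at z = 7.35 is a subset of the cross-section at z = 6.6.

entirely on top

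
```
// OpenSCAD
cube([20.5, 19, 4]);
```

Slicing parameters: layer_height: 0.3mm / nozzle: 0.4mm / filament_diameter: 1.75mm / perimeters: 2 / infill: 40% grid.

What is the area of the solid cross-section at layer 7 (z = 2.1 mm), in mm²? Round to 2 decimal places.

389.50 mm²

At z = 2.1 mm: the 20.5×19 cube contributes its full rectangle (area 389.50 mm²). Overall, the cross-section is a single solid region. Net area = 389.50 mm².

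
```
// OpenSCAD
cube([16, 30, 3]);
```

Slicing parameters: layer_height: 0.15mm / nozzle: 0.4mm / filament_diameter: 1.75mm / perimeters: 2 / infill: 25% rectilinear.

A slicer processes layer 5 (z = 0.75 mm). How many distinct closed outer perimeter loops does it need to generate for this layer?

1

At z = 0.75 mm: the 16×30 cube contributes its full rectangle. The result has 1 disconnected region.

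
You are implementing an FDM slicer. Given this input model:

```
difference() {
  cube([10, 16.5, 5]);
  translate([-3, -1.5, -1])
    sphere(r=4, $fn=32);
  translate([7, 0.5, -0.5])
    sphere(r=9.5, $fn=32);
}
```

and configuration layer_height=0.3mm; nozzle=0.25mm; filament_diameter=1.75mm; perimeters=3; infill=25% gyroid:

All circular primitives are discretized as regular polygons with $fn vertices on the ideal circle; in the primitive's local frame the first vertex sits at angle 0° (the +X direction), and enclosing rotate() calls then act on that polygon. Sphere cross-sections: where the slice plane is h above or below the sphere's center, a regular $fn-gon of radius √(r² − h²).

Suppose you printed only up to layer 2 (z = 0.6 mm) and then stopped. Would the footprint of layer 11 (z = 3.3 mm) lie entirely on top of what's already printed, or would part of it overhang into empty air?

part overhangs

Compare the two slices. At z = 0.6: the cube is present — its section is the full 10×16.5 rectangle (area 165.00 mm²); the r=4 sphere at (-3, -1.5) slices to a regular 32-gon of circumradius 3.666 (√(r²−h²) with h=1.6 from center) (area = (32/2)·3.666²·sin(360°/32) = 41.95 mm²); the r=9.5 sphere at (7, 0.5) contributes a regular 32-gon of circumradius √(9.5²−1.1²) = 9.436 (area = (32/2)·9.436²·sin(360°/32) = 277.93 mm²); Subtracting the remaining from the first: starting from the 10×16.5 cube (165.00 mm²), the r=4 sphere at (-3, -1.5) partially overlaps it — only the 0.10 mm² overlap (of its 41.95 mm²) is removed, clipping the outline; the r=9.5 sphere at (7, 0.5) partially overlaps it — only the 91.75 mm² overlap (of its 277.93 mm²) is removed, clipping the outline — area = 73.15 mm². At z = 3.3: the cube is present — its section is the full 10×16.5 rectangle (area 165.00 mm²); the sphere at (-3, -1.5) does not reach this height (|z−center|=4.300 > r=4); the sphere at (7, 0.5): section is a regular 32-gon, circumradius = √(r²−h²) = √(9.5²−3.8²) = 8.707 (area = (32/2)·8.707²·sin(360°/32) = 236.64 mm²); Taking the first minus the rest: starting from the 10×16.5 cube (165.00 mm²), the r=9.5 sphere at (7, 0.5) partially overlaps it — only the 83.79 mm² overlap (of its 236.64 mm²) is removed, clipping the outline — area = 81.21 mm². Checking containment: at z = 3.3 the cross-section extends beyond the z = 0.6 cross-section by about 8.06 mm².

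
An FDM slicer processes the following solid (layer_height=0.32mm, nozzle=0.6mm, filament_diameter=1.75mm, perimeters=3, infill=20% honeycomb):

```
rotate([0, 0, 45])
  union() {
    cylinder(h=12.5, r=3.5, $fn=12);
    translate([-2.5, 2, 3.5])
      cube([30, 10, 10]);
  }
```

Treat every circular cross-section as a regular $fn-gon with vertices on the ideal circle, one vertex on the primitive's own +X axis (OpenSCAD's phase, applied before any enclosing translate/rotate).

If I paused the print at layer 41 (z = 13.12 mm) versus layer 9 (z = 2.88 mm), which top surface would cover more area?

layer 41 (z = 13.12 mm)

Layer 41 (z = 13.12): the cylinder is absent (z outside [0, 12.5]); the cube at (-2.5, 2) (footprint 30×10) is included at this height (area 300.00 mm²); Combining (union): only the 30×10 cube at (-2.5, 2) is present, so the union is just that shape — area = 300.00 mm²; (whole slice rotated 45° about Z — lengths, areas and connectivity unchanged). So its area = 300.00 mm². Layer 9 (z = 2.88): the r=3.5 cylinder contributes a regular 12-gon of circumradius 3.5 (area = (12/2)·3.500²·sin(360°/12) = 36.75 mm²); the cube at (-2.5, 2) is absent (z outside [3.5, 13.5]); Taking the union: only the r=3.5 cylinder is present, so the union is just that shape — area = 36.75 mm²; (whole slice rotated 45° about Z — lengths, areas and connectivity unchanged). So its area = 36.75 mm². Layer 41 is larger (300.00 vs 36.75 mm²).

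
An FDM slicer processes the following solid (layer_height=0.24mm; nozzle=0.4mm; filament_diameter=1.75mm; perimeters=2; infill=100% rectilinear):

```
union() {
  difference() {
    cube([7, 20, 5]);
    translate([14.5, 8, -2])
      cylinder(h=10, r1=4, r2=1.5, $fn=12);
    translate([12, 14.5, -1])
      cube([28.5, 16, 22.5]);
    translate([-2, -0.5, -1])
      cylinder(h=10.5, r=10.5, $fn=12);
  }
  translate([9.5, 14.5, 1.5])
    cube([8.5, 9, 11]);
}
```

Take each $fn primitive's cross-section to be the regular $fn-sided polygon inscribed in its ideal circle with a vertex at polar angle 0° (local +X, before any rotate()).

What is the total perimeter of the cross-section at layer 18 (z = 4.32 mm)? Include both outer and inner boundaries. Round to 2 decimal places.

At z = 4.32 mm: the cube (footprint 7×20) is included at this height (perimeter 54.00 mm); the cone at (14.5, 8): at t=0.632 of its height the radius interpolates to r₁+(r₂−r₁)t = 2.420, giving a regular 12-gon of that circumradius (perimeter = 2·12·2.420·sin(180°/12) = 15.03 mm); the cube at (12, 14.5) (footprint 28.5×16) is included at this height (perimeter 89.00 mm); the cylinder at (-2, -0.5): section is a regular 12-gon, circumradius r=10.5 (perimeter = 2·12·10.500·sin(180°/12) = 65.22 mm); After the difference (first − rest): starting from the 7×20 cube, the cone at (14.5, 8) misses the remaining region (no effect); the 28.5×16 cube at (12, 14.5) misses the remaining region (no effect); the r=10.5 cylinder at (-2, -0.5) partially overlaps it — only the 54.54 mm² overlap (of its 330.75 mm²) is removed, clipping the outline — boundary = 41.36 mm; the 8.5×9 cube at (9.5, 14.5) contributes its full rectangle (perimeter 35.00 mm); Taking the union: the 2 present regions are separate (no shared area or edge), so areas and boundary lengths simply add and each stays a separate island — boundary = 76.36 mm. Overall, the cross-section has 2 separate islands. Total boundary length (outer) = 76.36 mm.

76.36 mm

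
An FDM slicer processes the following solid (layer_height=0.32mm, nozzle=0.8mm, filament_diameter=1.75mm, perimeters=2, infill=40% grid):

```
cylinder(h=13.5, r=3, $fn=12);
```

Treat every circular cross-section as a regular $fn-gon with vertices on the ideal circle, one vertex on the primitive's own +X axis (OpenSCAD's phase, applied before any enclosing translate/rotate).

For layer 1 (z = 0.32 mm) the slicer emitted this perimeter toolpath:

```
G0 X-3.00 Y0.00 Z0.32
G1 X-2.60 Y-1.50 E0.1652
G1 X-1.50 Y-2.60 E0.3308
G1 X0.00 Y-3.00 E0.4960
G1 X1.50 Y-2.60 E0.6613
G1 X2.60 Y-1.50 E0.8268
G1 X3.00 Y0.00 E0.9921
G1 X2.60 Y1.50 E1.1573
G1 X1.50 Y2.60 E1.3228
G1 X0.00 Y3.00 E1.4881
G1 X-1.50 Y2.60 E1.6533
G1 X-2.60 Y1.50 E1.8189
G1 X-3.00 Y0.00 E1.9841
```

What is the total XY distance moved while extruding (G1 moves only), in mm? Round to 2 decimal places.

18.64 mm

Sum the Euclidean lengths of each G1 segment: total = 18.64 mm.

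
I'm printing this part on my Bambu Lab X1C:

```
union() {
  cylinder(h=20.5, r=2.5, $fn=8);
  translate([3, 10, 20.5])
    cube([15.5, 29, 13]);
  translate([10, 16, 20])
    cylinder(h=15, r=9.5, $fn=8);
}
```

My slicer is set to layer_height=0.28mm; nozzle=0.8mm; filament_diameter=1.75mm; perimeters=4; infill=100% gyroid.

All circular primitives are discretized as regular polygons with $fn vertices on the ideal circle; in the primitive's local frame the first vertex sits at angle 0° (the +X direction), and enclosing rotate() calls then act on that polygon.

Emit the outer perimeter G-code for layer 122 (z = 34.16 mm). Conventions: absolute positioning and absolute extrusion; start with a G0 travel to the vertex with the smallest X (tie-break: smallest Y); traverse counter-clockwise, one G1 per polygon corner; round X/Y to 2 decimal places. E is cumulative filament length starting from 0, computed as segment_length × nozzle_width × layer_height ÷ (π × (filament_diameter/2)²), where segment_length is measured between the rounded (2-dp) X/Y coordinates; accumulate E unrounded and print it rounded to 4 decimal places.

G0 X0.50 Y16.00 Z34.16
G1 X3.28 Y9.28 E0.6773
G1 X10.00 Y6.50 E1.3545
G1 X16.72 Y9.28 E2.0318
G1 X19.50 Y16.00 E2.7090
G1 X16.72 Y22.72 E3.3863
G1 X10.00 Y25.50 E4.0636
G1 X3.28 Y22.72 E4.7408
G1 X0.50 Y16.00 E5.4181

At z = 34.16 mm: the cylinder is absent (z outside [0, 20.5]); the cube at (3, 10) is absent (z outside [20.5, 33.5]); the r=9.5 cylinder at (10, 16) contributes a regular 8-gon of circumradius 9.5; Combining (union): only the r=9.5 cylinder at (10, 16) is present, so the union is just that shape — 1 connected region. The outline is a single polygon with 8 vertices. Extrusion per mm of travel: 0.8 × 0.28 / (π × 0.875²) = 0.093128. Accumulating E over each segment gives final E = 5.4181.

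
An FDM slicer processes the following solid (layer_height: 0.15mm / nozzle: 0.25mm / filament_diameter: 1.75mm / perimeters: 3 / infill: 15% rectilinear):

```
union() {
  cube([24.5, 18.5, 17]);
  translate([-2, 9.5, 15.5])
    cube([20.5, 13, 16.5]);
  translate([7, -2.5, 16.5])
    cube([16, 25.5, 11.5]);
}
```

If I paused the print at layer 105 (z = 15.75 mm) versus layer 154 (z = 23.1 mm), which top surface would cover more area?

Layer 105 (z = 15.75): the cube is present — its section is the full 24.5×18.5 rectangle (area 453.25 mm²); the 20.5×13 cube at (-2, 9.5) contributes its full rectangle (area 266.50 mm²); the cube at (7, -2.5) is not intersected at this z (z outside [16.5, 28]); Merging all regions: the regions partially overlap — summed areas 719.75 mm² minus the doubly-counted overlap 166.50 mm² gives 553.25 mm² — area = 553.25 mm². So its area = 553.25 mm². Layer 154 (z = 23.1): the cube does not reach this height (z outside [0, 17]); the cube at (-2, 9.5) is present — its section is the full 20.5×13 rectangle (area 266.50 mm²); the 16×25.5 cube at (7, -2.5) contributes its full rectangle (area 408.00 mm²); Combining (union): the regions partially overlap — summed areas 674.50 mm² minus the doubly-counted overlap 149.50 mm² gives 525.00 mm² — area = 525.00 mm². So its area = 525.00 mm². Layer 105 is larger (553.25 vs 525.00 mm²).

layer 105 (z = 15.75 mm)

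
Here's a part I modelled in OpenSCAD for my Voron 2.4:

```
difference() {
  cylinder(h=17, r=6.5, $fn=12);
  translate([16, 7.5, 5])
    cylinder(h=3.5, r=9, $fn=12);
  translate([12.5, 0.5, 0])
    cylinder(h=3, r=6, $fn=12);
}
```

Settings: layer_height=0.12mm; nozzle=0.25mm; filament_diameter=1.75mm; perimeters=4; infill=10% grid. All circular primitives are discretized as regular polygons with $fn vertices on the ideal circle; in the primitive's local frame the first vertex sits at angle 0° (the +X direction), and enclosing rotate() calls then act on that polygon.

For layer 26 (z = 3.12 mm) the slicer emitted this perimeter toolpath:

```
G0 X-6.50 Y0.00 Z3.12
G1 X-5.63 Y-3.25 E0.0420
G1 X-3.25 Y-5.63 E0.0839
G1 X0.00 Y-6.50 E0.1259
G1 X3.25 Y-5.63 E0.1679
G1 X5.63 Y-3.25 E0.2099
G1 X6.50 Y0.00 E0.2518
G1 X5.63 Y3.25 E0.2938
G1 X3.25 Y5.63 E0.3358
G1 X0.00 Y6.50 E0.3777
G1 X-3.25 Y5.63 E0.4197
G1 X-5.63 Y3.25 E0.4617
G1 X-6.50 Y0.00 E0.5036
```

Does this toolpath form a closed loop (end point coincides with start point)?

Start point (G0): (-6.50, 0.00). End point (last G1): the path returns to the start — closed.

yes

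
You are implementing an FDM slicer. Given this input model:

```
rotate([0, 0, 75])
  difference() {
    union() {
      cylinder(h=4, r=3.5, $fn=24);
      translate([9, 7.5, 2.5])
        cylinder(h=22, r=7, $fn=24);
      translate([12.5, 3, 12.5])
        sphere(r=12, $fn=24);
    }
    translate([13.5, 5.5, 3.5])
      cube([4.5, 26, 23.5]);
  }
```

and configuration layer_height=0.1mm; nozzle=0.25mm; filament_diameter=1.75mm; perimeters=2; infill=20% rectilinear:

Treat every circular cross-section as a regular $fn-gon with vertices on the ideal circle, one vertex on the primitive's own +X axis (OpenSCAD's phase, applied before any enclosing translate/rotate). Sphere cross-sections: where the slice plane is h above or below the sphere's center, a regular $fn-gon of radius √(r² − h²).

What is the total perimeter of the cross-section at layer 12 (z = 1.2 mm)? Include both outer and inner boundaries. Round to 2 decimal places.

At z = 1.2 mm: the r=3.5 cylinder gives a regular 24-gon of circumradius 3.5 (constant along its height) (perimeter = 2·24·3.500·sin(180°/24) = 21.93 mm); the cylinder at (9, 7.5) is not intersected at this z (z outside [2.5, 24.5]); the r=12 sphere at (12.5, 3) contributes a regular 24-gon of circumradius √(12²−11.3²) = 4.039 (perimeter = 2·24·4.039·sin(180°/24) = 25.30 mm); Taking the union: the 2 present regions are separate (no shared area or edge), so areas and boundary lengths simply add and each stays a separate island — boundary = 47.23 mm; the cube at (13.5, 5.5) is not intersected at this z (z outside [3.5, 27]); Subtracting the remaining from the first: none of the subtracted shapes is present at this height, so that combined region is unchanged — boundary = 47.23 mm; (whole slice rotated 75° about Z — lengths, areas and connectivity unchanged). Overall, the cross-section has 2 separate islands. Total boundary length (outer) = 47.23 mm.

47.23 mm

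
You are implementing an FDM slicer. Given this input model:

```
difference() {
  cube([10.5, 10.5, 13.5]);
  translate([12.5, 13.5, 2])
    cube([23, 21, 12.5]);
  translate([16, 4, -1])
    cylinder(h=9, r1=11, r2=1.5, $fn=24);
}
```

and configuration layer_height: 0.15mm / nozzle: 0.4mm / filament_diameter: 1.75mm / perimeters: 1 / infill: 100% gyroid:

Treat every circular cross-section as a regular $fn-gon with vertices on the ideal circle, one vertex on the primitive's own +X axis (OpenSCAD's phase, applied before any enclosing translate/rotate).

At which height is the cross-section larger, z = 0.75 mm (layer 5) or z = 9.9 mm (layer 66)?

layer 66 (z = 9.9 mm)

Layer 5 (z = 0.75): the cube is present — its section is the full 10.5×10.5 rectangle (area 110.25 mm²); the cube at (12.5, 13.5) does not reach this height (z outside [2, 14.5]); the cone at (16, 4) contributes a regular 24-gon of circumradius 9.153 (interpolated between r1=11 and r2=1.5 at t=0.194) (area = (24/2)·9.153²·sin(360°/24) = 260.19 mm²); Subtracting the remaining from the first: starting from the 10.5×10.5 cube (110.25 mm²), the cone at (16, 4) partially overlaps it — only the 31.08 mm² overlap (of its 260.19 mm²) is removed, clipping the outline — area = 79.17 mm². So its area = 79.17 mm². Layer 66 (z = 9.9): the 10.5×10.5 cube contributes its full rectangle (area 110.25 mm²); the cube at (12.5, 13.5) is present — its section is the full 23×21 rectangle (area 483.00 mm²); the cone at (16, 4) does not reach this height (z outside [-1, 8]); Subtracting the remaining from the first: starting from the 10.5×10.5 cube (110.25 mm²), the 23×21 cube at (12.5, 13.5) misses the remaining region (no effect) — area = 110.25 mm². So its area = 110.25 mm². Layer 66 is larger (110.25 vs 79.17 mm²).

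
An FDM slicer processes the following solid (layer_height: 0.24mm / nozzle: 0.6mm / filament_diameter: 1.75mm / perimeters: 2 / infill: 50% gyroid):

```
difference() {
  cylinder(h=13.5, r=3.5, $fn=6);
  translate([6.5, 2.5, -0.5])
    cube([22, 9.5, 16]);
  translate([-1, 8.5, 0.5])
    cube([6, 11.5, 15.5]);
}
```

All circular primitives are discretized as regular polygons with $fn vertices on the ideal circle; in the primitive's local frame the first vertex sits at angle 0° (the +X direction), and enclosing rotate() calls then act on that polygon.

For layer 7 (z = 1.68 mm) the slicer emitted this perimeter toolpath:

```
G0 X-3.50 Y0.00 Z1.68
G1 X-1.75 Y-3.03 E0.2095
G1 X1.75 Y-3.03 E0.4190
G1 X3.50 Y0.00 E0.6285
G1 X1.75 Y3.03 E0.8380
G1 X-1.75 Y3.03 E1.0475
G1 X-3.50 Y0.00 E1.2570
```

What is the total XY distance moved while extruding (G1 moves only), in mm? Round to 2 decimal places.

Sum the Euclidean lengths of each G1 segment: total = 21.00 mm.

21.00 mm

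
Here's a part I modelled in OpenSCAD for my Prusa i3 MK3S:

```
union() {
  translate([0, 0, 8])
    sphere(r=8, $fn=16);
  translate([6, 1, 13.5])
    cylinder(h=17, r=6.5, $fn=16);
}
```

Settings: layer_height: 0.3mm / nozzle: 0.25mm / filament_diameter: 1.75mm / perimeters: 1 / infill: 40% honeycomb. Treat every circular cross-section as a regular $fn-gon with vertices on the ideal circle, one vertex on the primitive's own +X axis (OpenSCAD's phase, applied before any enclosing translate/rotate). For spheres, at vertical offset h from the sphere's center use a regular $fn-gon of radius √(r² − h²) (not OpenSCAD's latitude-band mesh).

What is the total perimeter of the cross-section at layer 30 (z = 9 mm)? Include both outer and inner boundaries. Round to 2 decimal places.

49.55 mm

At z = 9 mm: the r=8 sphere contributes a regular 16-gon of circumradius √(8²−1²) = 7.937 (perimeter = 2·16·7.937·sin(180°/16) = 49.55 mm); the cylinder at (6, 1) is not intersected at this z (z outside [13.5, 30.5]); Merging all regions: only the r=8 sphere is present, so the union is just that shape — boundary = 49.55 mm. Overall, the cross-section is a single solid region. Total boundary length (outer) = 49.55 mm.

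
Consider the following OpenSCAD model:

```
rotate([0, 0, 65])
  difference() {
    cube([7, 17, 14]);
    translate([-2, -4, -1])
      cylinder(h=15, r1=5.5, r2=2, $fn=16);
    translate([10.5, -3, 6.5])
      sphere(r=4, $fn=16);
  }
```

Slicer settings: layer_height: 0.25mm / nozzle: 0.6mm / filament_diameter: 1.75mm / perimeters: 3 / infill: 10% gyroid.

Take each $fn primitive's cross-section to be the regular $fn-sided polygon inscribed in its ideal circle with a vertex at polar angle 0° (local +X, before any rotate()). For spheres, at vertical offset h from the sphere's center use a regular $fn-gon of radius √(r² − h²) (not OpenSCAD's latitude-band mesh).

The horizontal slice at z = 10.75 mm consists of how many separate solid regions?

1

At z = 10.75 mm: the 7×17 cube contributes its full rectangle; the cone at (-2, -4): at t=0.783 of its height the radius interpolates to r₁+(r₂−r₁)t = 2.758, giving a regular 16-gon of that circumradius; the sphere at (10.5, -3) is not intersected at this z (|z−center|=4.250 > r=4); Taking the first minus the rest: starting from the 7×17 cube, the cone at (-2, -4) misses the remaining region (no effect) — 1 connected region; (whole slice rotated 65° about Z — lengths, areas and connectivity unchanged). The result has 1 disconnected region.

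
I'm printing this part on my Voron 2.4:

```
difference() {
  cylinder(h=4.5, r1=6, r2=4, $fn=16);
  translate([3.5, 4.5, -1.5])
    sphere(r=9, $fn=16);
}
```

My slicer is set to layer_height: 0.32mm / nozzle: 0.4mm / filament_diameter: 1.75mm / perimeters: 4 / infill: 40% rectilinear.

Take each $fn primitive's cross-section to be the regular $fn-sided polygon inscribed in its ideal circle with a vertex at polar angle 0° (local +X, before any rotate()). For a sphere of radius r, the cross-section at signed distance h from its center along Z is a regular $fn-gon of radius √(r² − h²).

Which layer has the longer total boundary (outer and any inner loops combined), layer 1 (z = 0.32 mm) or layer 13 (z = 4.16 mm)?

layer 1 (z = 0.32 mm)

Layer 1 (z = 0.32): the cone (r1=6→r2=4) has section circumradius 5.858 here — a regular 16-gon (perimeter = 2·16·5.858·sin(180°/16) = 36.57 mm); the r=9 sphere at (3.5, 4.5) slices to a regular 16-gon of circumradius 8.814 (√(r²−h²) with h=1.82 from center) (perimeter = 2·16·8.814·sin(180°/16) = 55.03 mm); After the difference (first − rest): starting from the cone, the r=9 sphere at (3.5, 4.5) partially overlaps it — only the 79.22 mm² overlap (of its 237.84 mm²) is removed, clipping the outline — boundary = 29.30 mm. So its perimeter = 29.30 mm. Layer 13 (z = 4.16): the cone contributes a regular 16-gon of circumradius 4.151 (interpolated between r1=6 and r2=4 at t=0.924) (perimeter = 2·16·4.151·sin(180°/16) = 25.91 mm); the r=9 sphere at (3.5, 4.5) slices to a regular 16-gon of circumradius 6.997 (√(r²−h²) with h=5.66 from center) (perimeter = 2·16·6.997·sin(180°/16) = 43.68 mm); Subtracting the remaining from the first: starting from the cone, the r=9 sphere at (3.5, 4.5) partially overlaps it — only the 32.75 mm² overlap (of its 149.90 mm²) is removed, clipping the outline — boundary = 21.98 mm. So its perimeter = 21.98 mm. Layer 1 is larger (29.30 vs 21.98 mm).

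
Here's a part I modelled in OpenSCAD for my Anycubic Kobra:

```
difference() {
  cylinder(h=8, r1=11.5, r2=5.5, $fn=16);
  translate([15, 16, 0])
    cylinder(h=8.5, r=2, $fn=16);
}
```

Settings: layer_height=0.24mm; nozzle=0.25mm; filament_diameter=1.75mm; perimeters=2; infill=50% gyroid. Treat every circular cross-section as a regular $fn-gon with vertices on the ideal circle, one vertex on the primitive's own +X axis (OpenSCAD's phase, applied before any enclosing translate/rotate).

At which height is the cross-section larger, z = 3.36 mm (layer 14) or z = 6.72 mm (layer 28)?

layer 14 (z = 3.36 mm)

Layer 14 (z = 3.36): the cone contributes a regular 16-gon of circumradius 8.980 (interpolated between r1=11.5 and r2=5.5 at t=0.420) (area = (16/2)·8.980²·sin(360°/16) = 246.88 mm²); the r=2 cylinder at (15, 16) contributes a regular 16-gon of circumradius 2 (area = (16/2)·2.000²·sin(360°/16) = 12.25 mm²); Taking the first minus the rest: starting from the cone (246.88 mm²), the r=2 cylinder at (15, 16) misses the remaining region (no effect) — area = 246.88 mm². So its area = 246.88 mm². Layer 28 (z = 6.72): the cone contributes a regular 16-gon of circumradius 6.460 (interpolated between r1=11.5 and r2=5.5 at t=0.840) (area = (16/2)·6.460²·sin(360°/16) = 127.76 mm²); the r=2 cylinder at (15, 16) contributes a regular 16-gon of circumradius 2 (area = (16/2)·2.000²·sin(360°/16) = 12.25 mm²); After the difference (first − rest): starting from the cone (127.76 mm²), the r=2 cylinder at (15, 16) misses the remaining region (no effect) — area = 127.76 mm². So its area = 127.76 mm². Layer 14 is larger (246.88 vs 127.76 mm²).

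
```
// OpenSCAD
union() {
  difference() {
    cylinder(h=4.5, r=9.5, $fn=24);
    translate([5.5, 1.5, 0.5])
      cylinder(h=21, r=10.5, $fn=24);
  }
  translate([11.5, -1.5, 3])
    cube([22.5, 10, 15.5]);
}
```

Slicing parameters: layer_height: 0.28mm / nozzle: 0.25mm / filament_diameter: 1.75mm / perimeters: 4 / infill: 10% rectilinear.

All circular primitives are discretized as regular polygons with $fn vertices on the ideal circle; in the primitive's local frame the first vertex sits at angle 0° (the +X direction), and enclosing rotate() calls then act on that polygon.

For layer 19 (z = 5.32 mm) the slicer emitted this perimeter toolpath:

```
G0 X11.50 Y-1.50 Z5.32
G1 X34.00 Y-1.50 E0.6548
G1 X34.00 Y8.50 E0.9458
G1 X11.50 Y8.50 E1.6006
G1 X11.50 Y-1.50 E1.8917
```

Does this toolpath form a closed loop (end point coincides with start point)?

yes

Start point (G0): (11.50, -1.50). End point (last G1): the path returns to the start — closed.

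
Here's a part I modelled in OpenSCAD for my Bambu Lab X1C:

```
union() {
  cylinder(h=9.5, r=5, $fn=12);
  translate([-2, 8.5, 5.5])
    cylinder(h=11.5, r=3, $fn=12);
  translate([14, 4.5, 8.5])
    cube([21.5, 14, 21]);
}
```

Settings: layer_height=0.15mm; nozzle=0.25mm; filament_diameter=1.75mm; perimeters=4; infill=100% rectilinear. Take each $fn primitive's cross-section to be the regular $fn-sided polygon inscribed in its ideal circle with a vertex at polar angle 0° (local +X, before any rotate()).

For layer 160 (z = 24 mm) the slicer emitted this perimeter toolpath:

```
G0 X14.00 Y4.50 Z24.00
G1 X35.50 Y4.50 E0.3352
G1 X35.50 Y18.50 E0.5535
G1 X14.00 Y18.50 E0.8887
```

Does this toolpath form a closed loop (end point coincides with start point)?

Start point (G0): (14.00, 4.50). End point (last G1): the path does not return to the start — open.

no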